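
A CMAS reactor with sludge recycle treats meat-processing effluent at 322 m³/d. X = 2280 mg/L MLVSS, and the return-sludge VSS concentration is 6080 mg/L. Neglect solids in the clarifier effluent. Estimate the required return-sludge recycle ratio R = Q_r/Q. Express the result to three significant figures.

Solids balance on the clarifier gives (1+R)X = R·X_r, so R = X/(X_r − X) = 2280 / (6080 − 2280) = 0.6000.

R ≈ 0.600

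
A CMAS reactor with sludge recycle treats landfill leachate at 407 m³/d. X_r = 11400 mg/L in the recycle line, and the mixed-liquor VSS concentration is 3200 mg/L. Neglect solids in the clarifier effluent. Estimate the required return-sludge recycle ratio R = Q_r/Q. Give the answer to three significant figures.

R ≈ 0.390

R = Q_r/Q = X/(X_r − X) = 3200 / (11400 − 3200) = 0.3902.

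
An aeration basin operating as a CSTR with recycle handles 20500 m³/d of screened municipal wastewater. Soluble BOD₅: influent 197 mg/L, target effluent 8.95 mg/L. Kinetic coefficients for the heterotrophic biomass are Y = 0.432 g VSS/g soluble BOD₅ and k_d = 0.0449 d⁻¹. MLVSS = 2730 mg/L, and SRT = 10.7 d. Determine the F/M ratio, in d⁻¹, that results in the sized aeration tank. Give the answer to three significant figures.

F/M ≈ 0.336 d⁻¹

Rearranging the biomass balance for a CMAS with decay, V = Y·Q·ΔS·θ_c / [X·(1+k_d θ_c)] = 0.432 × 20500 × (197 − 8.95) × 10.7 / [2730 × (1 + 0.0449 × 10.7)] = 1.78×10^7 / 4042 = 4409 m³.
F/M = Q·S₀ / (V·X) = 20500 × 197 / (4409 × 2730) = 0.3355 g soluble BOD₅·(g VSS·d)⁻¹.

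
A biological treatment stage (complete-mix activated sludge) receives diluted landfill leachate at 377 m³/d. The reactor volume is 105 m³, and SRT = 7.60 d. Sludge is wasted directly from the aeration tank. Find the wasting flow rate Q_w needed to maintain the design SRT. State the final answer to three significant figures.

With mixed-liquor wasting, θ_c = V/Q_w, so Q_w = V/θ_c = 105.0/7.60 = 13.82 m³/d.

Q_w ≈ 13.8 m³/d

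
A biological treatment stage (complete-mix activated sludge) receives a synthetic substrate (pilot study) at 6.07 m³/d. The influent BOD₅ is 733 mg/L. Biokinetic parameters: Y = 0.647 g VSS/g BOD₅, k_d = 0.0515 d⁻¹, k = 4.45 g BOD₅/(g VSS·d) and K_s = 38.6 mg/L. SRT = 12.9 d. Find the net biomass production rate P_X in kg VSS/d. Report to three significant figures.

From the Monod/SRT balance for a CMAS, S = K_s·(1+k_d θ_c)/[θ_c·(Y k − k_d) − 1] = 38.6 × (1 + 0.0515 × 12.9) / [12.9 × (0.647 × 4.45 − 0.0515) − 1] = 64.24 / 35.48 = 1.811 mg/L.
Y_obs = Y / (1 + k_d θ_c) = 0.647 / (1 + 0.0515 × 12.9) = 0.647 / 1.664 = 0.3887.
Substrate removed = Q·(S₀ − S) = 6.07 m³/d × (733 − 1.81) g/m³ = 4.44×10^3 g/d = 4.438 kg/d.
So the net sludge growth is P_X = 0.3887 × 4.438 = 1.725 kg VSS/d.

P_X ≈ 1.73 kg VSS/d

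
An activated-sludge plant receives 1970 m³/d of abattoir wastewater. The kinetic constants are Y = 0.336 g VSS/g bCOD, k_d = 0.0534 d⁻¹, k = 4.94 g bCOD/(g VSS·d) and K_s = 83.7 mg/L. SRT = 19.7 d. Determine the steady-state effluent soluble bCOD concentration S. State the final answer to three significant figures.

S ≈ 5.60 mg/L

From the Monod/SRT balance for a CMAS, S = K_s·(1+k_d θ_c)/[θ_c·(Y k − k_d) − 1] = 83.7 × (1 + 0.0534 × 19.7) / [19.7 × (0.336 × 4.94 − 0.0534) − 1] = 171.8 / 30.65 = 5.604 mg/L.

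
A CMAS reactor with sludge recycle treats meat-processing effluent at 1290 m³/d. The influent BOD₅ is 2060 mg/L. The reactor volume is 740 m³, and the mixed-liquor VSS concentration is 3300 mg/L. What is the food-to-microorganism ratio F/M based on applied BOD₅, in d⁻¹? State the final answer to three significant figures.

Food-to-microorganism ratio F/M = Q S₀ / (V X) = 1290 × 2060 / (740.0 × 3300) = 1.088 d⁻¹.

F/M ≈ 1.09 d⁻¹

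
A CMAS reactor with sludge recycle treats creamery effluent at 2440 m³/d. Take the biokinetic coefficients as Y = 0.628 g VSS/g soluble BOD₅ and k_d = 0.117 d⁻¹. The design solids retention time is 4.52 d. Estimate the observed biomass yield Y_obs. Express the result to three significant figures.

The observed yield is Y_obs = Y/(1 + k_d·θ_c) = 0.628 / (1 + 0.117 × 4.52) = 0.628 / 1.529 = 0.4108 g VSS per g soluble BOD₅ removed.

Y_obs ≈ 0.411 g VSS/g soluble BOD₅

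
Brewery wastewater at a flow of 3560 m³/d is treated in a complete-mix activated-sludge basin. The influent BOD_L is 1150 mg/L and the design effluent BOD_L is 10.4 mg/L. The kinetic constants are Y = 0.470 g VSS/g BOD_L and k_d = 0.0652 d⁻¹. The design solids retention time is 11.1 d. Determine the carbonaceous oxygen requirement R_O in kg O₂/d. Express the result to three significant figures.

Observed yield with endogenous decay: Y_obs = Y / (1 + k_d·θ_c) = 0.470 / (1 + 0.0652 × 11.1) = 0.470 / 1.724 = 0.2727 g VSS/g BOD_L.
Mass of BOD_L removed per day: Q(S₀ − S) = 3560 × 1140 g/m³ = 4057 kg/d.
Biomass synthesised: P_X = Y_obs × 4057 = 1106 kg VSS/d.
R_O = Q·ΔS − 1.42 P_X = 4057 − 1571 = 2486 kg O₂/d.

R_O ≈ 2490 kg O₂/d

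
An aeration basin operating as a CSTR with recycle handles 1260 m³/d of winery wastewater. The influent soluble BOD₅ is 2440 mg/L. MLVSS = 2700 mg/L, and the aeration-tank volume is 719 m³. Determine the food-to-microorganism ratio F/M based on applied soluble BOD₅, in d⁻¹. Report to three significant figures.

F/M = applied load / biomass = Q·S₀/(V·X) = 1260 × 2440 / (719.0 × 2700) = 1.584 d⁻¹.

F/M ≈ 1.58 d⁻¹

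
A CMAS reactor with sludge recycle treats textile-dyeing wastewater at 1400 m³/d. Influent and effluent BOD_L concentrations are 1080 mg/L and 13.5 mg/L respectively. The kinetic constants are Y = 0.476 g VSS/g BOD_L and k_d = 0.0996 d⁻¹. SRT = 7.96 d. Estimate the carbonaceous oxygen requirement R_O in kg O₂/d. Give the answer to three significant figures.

R_O ≈ 930 kg O₂/d

Observed yield with endogenous decay: Y_obs = Y / (1 + k_d·θ_c) = 0.476 / (1 + 0.0996 × 7.96) = 0.476 / 1.793 = 0.2655 g VSS/g BOD_L.
ΔS = 1080 − 13.5 = 1066 mg/L, so the substrate removal rate is 1400 × 1066/1000 = 1493 kg BOD_L/d.
Biomass synthesised: P_X = Y_obs × 1493 = 396.4 kg VSS/d.
R_O = Q·(S₀ − S) − 1.42·P_X = 1493 − 1.42 × 396.4 = 930.2 kg O₂/d.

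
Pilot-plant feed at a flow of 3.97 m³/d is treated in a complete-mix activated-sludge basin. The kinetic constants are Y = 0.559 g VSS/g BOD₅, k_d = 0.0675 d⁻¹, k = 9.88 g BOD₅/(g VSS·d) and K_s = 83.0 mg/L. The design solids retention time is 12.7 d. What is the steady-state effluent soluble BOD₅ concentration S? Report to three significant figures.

Effluent substrate depends only on kinetics and SRT: S = K_s(1 + k_d θ_c) / [θ_c(Yk − k_d) − 1] = 83.0 × (1 + 0.0675 × 12.7) / [12.7 × (0.559 × 9.88 − 0.0675) − 1] = 154.2 / 68.28 = 2.258 mg/L.

S ≈ 2.26 mg/L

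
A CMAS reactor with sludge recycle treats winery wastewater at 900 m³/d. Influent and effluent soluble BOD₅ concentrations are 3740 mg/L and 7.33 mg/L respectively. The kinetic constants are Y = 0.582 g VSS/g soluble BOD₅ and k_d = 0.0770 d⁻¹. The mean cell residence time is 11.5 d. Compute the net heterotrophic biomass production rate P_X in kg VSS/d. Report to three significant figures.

P_X ≈ 1040 kg VSS/d

Correct the yield for decay: Y_obs = Y/(1 + k_d θ_c) = 0.582 / (1 + 0.0770 × 11.5) = 0.582 / 1.885 = 0.3087.
Mass of soluble BOD₅ removed per day: Q(S₀ − S) = 900 × 3733 g/m³ = 3359 kg/d.
So the net sludge growth is P_X = 0.3087 × 3359 = 1037 kg VSS/d.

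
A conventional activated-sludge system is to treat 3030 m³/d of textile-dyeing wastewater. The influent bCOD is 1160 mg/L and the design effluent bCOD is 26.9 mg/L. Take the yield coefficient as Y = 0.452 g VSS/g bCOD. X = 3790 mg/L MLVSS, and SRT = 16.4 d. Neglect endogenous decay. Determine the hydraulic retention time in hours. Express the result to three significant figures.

Biomass mass balance (decay neglected): V·X = Y·Q·(S₀ − S)·θ_c, so V = 0.452 × 3030 × (1160 − 26.9) × 16.4 / 3790 = 6715 m³.
Hydraulic retention time τ = V/Q = 6715 / 3030 = 2.216 d = 53.19 h.

τ ≈ 53.2 h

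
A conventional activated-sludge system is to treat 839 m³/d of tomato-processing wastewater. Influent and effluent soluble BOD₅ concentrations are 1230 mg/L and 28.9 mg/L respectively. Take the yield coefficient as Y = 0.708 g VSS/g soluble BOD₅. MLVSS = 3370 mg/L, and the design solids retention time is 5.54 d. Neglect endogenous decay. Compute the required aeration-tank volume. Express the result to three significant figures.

With k_d = 0 the design equation reduces to V = Y Q (S₀−S) θ_c / X = 0.708 × 839 × (1230 − 28.9) × 5.54 / 3370 = 1173 m³.

V ≈ 1170 m³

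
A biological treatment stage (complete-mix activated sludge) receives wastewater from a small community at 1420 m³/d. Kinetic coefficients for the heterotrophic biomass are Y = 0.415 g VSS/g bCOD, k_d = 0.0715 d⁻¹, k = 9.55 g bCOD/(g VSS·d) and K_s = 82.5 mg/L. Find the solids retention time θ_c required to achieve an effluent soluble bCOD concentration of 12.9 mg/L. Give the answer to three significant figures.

Specific growth rate at S = 12.9 mg/L: μ = YkS/(K_s+S) = 0.415·9.55·12.9/(82.5+12.9) = 0.5359 d⁻¹.
Then 1/θ_c = μ − k_d = 0.5359 − 0.0715 = 0.4644 d⁻¹, giving θ_c = 2.153 d.

θ_c ≈ 2.15 d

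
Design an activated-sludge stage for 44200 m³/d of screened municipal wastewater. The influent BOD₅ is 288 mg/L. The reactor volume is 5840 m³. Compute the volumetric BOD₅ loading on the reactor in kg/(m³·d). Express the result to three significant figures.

L_v = Q S₀ / V = 44200 × 288 × 10⁻³ / 5840 = 2.180 kg/(m³·d).

L_v ≈ 2.18 kg BOD₅/(m³·d)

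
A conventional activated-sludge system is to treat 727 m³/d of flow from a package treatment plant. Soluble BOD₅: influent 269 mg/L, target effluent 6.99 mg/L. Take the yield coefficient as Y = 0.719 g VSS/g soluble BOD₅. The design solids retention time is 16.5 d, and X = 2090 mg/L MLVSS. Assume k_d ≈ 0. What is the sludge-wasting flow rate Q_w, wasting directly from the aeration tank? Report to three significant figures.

Q_w ≈ 65.5 m³/d

Biomass mass balance (decay neglected): V·X = Y·Q·(S₀ − S)·θ_c, so V = 0.719 × 727 × (269 − 6.99) × 16.5 / 2090 = 1081 m³.
Wasting from the aeration tank: Q_w = V / θ_c = 1081 / 16.5 = 65.53 m³/d.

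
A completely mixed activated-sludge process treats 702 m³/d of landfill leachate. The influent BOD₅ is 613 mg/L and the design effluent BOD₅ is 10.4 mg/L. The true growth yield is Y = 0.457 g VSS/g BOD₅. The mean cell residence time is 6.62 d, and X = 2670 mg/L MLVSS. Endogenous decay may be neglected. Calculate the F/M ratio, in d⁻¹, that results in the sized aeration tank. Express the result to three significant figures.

F/M ≈ 0.336 d⁻¹

Biomass mass balance (decay neglected): V·X = Y·Q·(S₀ − S)·θ_c, so V = 0.457 × 702 × (613 − 10.4) × 6.62 / 2670 = 479.3 m³.
F/M = Q·S₀ / (V·X) = 702 × 613 / (479.3 × 2670) = 0.3362 g BOD₅·(g VSS·d)⁻¹.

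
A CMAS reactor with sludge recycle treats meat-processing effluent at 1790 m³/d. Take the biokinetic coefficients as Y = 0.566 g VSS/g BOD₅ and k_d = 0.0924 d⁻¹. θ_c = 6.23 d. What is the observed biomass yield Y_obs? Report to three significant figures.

The observed yield is Y_obs = Y/(1 + k_d·θ_c) = 0.566 / (1 + 0.0924 × 6.23) = 0.566 / 1.576 = 0.3592 g VSS per g BOD₅ removed.

Y_obs ≈ 0.359 g VSS/g BOD₅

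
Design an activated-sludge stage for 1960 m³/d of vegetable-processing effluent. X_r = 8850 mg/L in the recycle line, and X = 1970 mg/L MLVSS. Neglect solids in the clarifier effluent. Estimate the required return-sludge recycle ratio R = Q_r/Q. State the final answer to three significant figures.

R ≈ 0.286

Solids balance on the clarifier gives (1+R)X = R·X_r, so R = X/(X_r − X) = 1970 / (8850 − 1970) = 0.2863.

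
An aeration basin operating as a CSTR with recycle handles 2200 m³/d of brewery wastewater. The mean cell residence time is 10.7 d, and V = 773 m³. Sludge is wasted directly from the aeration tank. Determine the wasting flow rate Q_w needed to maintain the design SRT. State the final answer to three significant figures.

Q_w ≈ 72.2 m³/d

For wasting at MLVSS concentration, Q_w = V/θ_c = 773.0/10.7 = 72.24 m³/d.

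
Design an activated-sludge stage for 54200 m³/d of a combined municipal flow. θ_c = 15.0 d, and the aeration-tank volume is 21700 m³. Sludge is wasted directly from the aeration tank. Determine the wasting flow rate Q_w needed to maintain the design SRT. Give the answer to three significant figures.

Q_w ≈ 1450 m³/d

Wasting from the aeration tank: Q_w = V / θ_c = 21700 / 15.0 = 1447 m³/d.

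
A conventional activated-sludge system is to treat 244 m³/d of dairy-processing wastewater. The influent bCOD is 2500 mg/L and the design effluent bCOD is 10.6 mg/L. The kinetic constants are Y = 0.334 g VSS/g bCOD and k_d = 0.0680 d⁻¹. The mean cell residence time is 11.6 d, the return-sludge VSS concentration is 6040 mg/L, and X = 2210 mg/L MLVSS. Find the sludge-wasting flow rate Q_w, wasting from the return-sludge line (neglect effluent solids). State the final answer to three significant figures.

Q_w ≈ 18.8 m³/d

Steady-state biomass mass balance: V·X·(1 + k_d·θ_c) = Y·Q·(S₀ − S)·θ_c, so V = 0.334 × 244 × (2500 − 10.6) × 11.6 / [2210 × (1 + 0.0680 × 11.6)] = 2.35×10^6 / 3953 = 595.3 m³.
Q_w = (V·X)/(θ_c X_r) = 595.3 × 2210 / (11.6 × 6040) = 18.78 m³/d.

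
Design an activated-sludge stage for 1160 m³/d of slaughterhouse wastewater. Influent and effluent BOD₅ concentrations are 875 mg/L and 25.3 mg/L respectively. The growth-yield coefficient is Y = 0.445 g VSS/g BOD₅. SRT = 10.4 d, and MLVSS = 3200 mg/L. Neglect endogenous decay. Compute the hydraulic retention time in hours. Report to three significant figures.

V·X = Y·Q·ΔS·θ_c gives V = 0.445 × 1160 × (875 − 25.3) × 10.4 / 3200 = 1425 m³.
τ = V/Q = 1425/1160 = 1.229 d, or 29.49 h.

τ ≈ 29.5 h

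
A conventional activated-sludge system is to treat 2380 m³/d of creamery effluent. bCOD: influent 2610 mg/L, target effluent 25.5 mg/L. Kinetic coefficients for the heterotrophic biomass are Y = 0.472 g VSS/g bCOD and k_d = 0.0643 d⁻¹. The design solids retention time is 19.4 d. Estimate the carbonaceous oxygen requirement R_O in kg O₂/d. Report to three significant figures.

Correct the yield for decay: Y_obs = Y/(1 + k_d θ_c) = 0.472 / (1 + 0.0643 × 19.4) = 0.472 / 2.247 = 0.2100.
Q·(S₀ − S) = 2380 × (2610 − 25.5) × 10⁻³ = 6151 kg/d removed.
Biomass synthesised: P_X = Y_obs × 6151 = 1292 kg VSS/d.
Carbonaceous O₂ demand = substrate oxidised − cell-mass equivalent = 6151 − 1.42 × 1292 = 4317 kg O₂/d.

R_O ≈ 4320 kg O₂/d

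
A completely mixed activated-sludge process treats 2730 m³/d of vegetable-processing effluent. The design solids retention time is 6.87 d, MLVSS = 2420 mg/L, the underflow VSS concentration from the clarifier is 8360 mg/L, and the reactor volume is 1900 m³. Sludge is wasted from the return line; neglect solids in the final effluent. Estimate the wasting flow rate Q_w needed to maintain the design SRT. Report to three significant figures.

Q_w ≈ 80.1 m³/d

Q_w = (V·X)/(θ_c X_r) = 1900 × 2420 / (6.87 × 8360) = 80.06 m³/d.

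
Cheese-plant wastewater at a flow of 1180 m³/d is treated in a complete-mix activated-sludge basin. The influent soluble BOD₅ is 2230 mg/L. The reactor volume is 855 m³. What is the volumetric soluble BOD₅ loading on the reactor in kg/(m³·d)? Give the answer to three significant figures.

Applied soluble BOD₅ load per unit volume = Q·S₀/V = (1180 × 2230/1000)/855.0 = 3.078 kg soluble BOD₅·m⁻³·d⁻¹.

L_v ≈ 3.08 kg soluble BOD₅/(m³·d)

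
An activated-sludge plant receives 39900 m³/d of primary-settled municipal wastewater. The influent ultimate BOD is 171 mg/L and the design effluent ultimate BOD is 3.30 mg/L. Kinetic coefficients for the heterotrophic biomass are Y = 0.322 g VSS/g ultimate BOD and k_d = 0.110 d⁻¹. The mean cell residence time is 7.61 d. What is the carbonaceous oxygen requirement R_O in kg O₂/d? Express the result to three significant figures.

R_O ≈ 5030 kg O₂/d

Correct the yield for decay: Y_obs = Y/(1 + k_d θ_c) = 0.322 / (1 + 0.110 × 7.61) = 0.322 / 1.837 = 0.1753.
Mass of ultimate BOD removed per day: Q(S₀ − S) = 39900 × 167.7 g/m³ = 6691 kg/d.
P_X = Y_obs·Q·(S₀ − S) = 0.1753 × 6691 = 1173 kg VSS/d.
R_O = Q·(S₀ − S) − 1.42·P_X = 6691 − 1.42 × 1173 = 5026 kg O₂/d.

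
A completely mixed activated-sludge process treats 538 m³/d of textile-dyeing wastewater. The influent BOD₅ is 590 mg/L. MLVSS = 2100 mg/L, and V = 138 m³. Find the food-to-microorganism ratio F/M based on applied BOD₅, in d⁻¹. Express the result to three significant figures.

F/M ≈ 1.10 d⁻¹

Food-to-microorganism ratio F/M = Q S₀ / (V X) = 538 × 590 / (138.0 × 2100) = 1.095 d⁻¹.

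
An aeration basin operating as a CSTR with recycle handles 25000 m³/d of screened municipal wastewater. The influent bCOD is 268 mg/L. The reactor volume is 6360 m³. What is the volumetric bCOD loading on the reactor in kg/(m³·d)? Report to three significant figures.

L_v ≈ 1.05 kg bCOD/(m³·d)

Volumetric loading L_v = Q·S₀ / V = 25000 × 268 g/m³ / 6360 m³ = 1053 g/(m³·d) = 1.053 kg bCOD/(m³·d).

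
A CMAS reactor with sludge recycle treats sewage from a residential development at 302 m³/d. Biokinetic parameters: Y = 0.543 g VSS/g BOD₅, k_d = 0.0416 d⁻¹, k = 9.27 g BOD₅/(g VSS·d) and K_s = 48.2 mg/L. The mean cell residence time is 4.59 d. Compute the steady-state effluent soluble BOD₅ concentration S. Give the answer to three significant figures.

For a completely mixed reactor with recycle the Lawrence–McCarty relation gives S = K_s·(1 + k_d·θ_c) / [θ_c·(Y·k − k_d) − 1] = 48.2 × (1 + 0.0416 × 4.59) / [4.59 × (0.543 × 9.27 − 0.0416) − 1] = 57.40 / 21.91 = 2.620 mg/L.

S ≈ 2.62 mg/L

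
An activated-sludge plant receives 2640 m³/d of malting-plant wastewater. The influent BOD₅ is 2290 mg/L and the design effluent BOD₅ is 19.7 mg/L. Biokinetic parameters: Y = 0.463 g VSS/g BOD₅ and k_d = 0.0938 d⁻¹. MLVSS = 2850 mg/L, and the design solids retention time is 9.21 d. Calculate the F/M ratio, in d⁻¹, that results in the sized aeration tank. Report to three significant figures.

F/M ≈ 0.441 d⁻¹

Rearranging the biomass balance for a CMAS with decay, V = Y·Q·ΔS·θ_c / [X·(1+k_d θ_c)] = 0.463 × 2640 × (2290 − 19.7) × 9.21 / [2850 × (1 + 0.0938 × 9.21)] = 2.56×10^7 / 5312 = 4811 m³.
F/M = Q·S₀ / (V·X) = 2640 × 2290 / (4811 × 2850) = 0.4409 g BOD₅·(g VSS·d)⁻¹.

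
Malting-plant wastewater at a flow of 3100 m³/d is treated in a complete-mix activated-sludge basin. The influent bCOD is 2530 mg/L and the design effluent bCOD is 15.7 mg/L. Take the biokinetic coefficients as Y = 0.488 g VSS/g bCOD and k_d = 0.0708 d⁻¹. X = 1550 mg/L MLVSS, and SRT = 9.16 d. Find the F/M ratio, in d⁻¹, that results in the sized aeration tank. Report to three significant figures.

F/M ≈ 0.371 d⁻¹

Rearranging the biomass balance for a CMAS with decay, V = Y·Q·ΔS·θ_c / [X·(1+k_d θ_c)] = 0.488 × 3100 × (2530 − 15.7) × 9.16 / [1550 × (1 + 0.0708 × 9.16)] = 3.48×10^7 / 2555 = 13635 m³.
F/M = applied load / biomass = Q·S₀/(V·X) = 3100 × 2530 / (13635 × 1550) = 0.3711 d⁻¹.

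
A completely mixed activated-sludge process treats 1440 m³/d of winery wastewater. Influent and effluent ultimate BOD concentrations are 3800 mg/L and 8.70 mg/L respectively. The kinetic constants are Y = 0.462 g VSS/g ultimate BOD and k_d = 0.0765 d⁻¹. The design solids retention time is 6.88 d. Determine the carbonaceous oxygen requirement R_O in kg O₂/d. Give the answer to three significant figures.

The observed yield is Y_obs = Y/(1 + k_d·θ_c) = 0.462 / (1 + 0.0765 × 6.88) = 0.462 / 1.526 = 0.3027 g VSS per g ultimate BOD removed.
ΔS = 3800 − 8.70 = 3791 mg/L, so the substrate removal rate is 1440 × 3791/1000 = 5459 kg ultimate BOD/d.
Biomass synthesised: P_X = Y_obs × 5459 = 1653 kg VSS/d.
R_O = Q·(S₀ − S) − 1.42·P_X = 5459 − 1.42 × 1653 = 3113 kg O₂/d.

R_O ≈ 3110 kg O₂/d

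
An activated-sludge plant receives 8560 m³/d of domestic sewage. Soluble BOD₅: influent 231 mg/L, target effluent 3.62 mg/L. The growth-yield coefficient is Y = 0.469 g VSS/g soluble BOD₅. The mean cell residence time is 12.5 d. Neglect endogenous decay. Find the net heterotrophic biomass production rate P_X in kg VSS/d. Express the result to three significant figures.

No decay correction is needed, so Y_obs = Y = 0.469.
Substrate removed = Q·(S₀ − S) = 8560 m³/d × (231 − 3.62) g/m³ = 1.95×10^6 g/d = 1946 kg/d.
So the net sludge growth is P_X = 0.4690 × 1946 = 912.8 kg VSS/d.

P_X ≈ 913 kg VSS/d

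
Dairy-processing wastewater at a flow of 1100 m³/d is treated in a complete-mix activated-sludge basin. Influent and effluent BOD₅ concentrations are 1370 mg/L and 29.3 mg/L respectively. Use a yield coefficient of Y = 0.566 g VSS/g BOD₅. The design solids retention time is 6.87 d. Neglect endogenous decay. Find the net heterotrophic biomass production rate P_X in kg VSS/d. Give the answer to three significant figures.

Since k_d ≈ 0, Y_obs = Y = 0.566 g VSS/g BOD₅.
Substrate removed = Q·(S₀ − S) = 1100 m³/d × (1370 − 29.3) g/m³ = 1.47×10^6 g/d = 1475 kg/d.
Biomass produced: P_X = Y_obs·Q·ΔS = 0.5660 × 1475 ≈ 834.7 kg VSS/d.

P_X ≈ 835 kg VSS/d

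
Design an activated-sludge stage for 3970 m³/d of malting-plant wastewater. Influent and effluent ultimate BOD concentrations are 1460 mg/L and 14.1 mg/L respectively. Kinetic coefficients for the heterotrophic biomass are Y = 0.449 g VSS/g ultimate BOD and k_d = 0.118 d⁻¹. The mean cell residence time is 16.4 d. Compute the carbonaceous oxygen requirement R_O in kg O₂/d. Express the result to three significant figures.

Y_obs = Y / (1 + k_d θ_c) = 0.449 / (1 + 0.118 × 16.4) = 0.449 / 2.935 = 0.1530.
Substrate removed = Q·(S₀ − S) = 3970 m³/d × (1460 − 14.1) g/m³ = 5.74×10^6 g/d = 5740 kg/d.
Net sludge production P_X = 0.1530 × 5740 = 878.1 kg VSS/d.
R_O = Q·(S₀ − S) − 1.42·P_X = 5740 − 1.42 × 878.1 = 4493 kg O₂/d.

R_O ≈ 4490 kg O₂/d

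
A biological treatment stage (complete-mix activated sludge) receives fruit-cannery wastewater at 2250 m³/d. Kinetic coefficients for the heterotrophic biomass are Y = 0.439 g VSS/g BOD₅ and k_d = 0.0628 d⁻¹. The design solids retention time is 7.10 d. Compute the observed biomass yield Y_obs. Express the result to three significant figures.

The observed yield is Y_obs = Y/(1 + k_d·θ_c) = 0.439 / (1 + 0.0628 × 7.10) = 0.439 / 1.446 = 0.3036 g VSS per g BOD₅ removed.

Y_obs ≈ 0.304 g VSS/g BOD₅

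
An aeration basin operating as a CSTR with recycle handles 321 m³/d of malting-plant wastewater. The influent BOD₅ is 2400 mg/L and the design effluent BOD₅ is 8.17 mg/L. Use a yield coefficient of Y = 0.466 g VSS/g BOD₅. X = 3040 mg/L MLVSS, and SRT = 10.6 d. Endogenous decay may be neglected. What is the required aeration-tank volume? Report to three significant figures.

V ≈ 1250 m³

V·X = Y·Q·ΔS·θ_c gives V = 0.466 × 321 × (2400 − 8.17) × 10.6 / 3040 = 1248 m³.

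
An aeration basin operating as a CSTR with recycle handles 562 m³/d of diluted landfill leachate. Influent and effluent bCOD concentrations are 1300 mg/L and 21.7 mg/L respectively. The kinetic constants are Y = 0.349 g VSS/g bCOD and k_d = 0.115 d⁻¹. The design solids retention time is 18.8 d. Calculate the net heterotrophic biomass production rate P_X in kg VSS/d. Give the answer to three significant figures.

Y_obs = Y / (1 + k_d θ_c) = 0.349 / (1 + 0.115 × 18.8) = 0.349 / 3.162 = 0.1104.
Substrate removed = Q·(S₀ − S) = 562 m³/d × (1300 − 21.7) g/m³ = 7.18×10^5 g/d = 718.4 kg/d.
Biomass produced: P_X = Y_obs·Q·ΔS = 0.1104 × 718.4 ≈ 79.29 kg VSS/d.

P_X ≈ 79.3 kg VSS/d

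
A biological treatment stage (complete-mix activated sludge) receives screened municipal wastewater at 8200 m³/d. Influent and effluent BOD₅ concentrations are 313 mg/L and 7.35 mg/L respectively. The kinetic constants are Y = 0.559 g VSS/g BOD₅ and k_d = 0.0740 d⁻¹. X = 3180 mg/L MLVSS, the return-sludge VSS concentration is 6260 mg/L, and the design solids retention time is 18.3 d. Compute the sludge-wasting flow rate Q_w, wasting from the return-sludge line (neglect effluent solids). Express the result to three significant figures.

Q_w ≈ 95.1 m³/d

Rearranging the biomass balance for a CMAS with decay, V = Y·Q·ΔS·θ_c / [X·(1+k_d θ_c)] = 0.559 × 8200 × (313 − 7.35) × 18.3 / [3180 × (1 + 0.0740 × 18.3)] = 2.56×10^7 / 7486 = 3425 m³.
Q_w = (V·X)/(θ_c X_r) = 3425 × 3180 / (18.3 × 6260) = 95.07 m³/d.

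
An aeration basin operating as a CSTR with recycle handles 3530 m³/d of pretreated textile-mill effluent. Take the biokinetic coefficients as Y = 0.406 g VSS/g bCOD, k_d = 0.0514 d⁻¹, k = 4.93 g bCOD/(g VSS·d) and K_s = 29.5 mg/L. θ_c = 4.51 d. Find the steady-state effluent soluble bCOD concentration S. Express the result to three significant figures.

Effluent substrate depends only on kinetics and SRT: S = K_s(1 + k_d θ_c) / [θ_c(Yk − k_d) − 1] = 29.5 × (1 + 0.0514 × 4.51) / [4.51 × (0.406 × 4.93 − 0.0514) − 1] = 36.34 / 7.795 = 4.662 mg/L.

S ≈ 4.66 mg/L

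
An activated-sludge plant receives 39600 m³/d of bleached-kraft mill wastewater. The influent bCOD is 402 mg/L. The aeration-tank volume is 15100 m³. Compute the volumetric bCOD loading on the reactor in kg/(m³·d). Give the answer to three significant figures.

L_v ≈ 1.05 kg bCOD/(m³·d)

Applied bCOD load per unit volume = Q·S₀/V = (39600 × 402/1000)/15100 = 1.054 kg bCOD·m⁻³·d⁻¹.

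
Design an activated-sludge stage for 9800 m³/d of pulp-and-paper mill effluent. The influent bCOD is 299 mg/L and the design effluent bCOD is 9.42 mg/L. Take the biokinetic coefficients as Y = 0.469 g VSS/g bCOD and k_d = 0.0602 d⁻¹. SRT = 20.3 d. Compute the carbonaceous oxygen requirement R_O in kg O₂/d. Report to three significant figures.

R_O ≈ 1990 kg O₂/d

Y_obs = Y / (1 + k_d θ_c) = 0.469 / (1 + 0.0602 × 20.3) = 0.469 / 2.222 = 0.2111.
Substrate removed = Q·(S₀ − S) = 9800 m³/d × (299 − 9.42) g/m³ = 2.84×10^6 g/d = 2838 kg/d.
Biomass synthesised: P_X = Y_obs × 2838 = 599.0 kg VSS/d.
R_O = Q·(S₀ − S) − 1.42·P_X = 2838 − 1.42 × 599.0 = 1987 kg O₂/d.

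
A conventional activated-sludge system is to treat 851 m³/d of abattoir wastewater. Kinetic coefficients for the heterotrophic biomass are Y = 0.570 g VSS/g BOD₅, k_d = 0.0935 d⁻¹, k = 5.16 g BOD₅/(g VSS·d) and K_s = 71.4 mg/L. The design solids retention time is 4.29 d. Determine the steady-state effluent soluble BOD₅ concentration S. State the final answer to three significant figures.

For a completely mixed reactor with recycle the Lawrence–McCarty relation gives S = K_s·(1 + k_d·θ_c) / [θ_c·(Y·k − k_d) − 1] = 71.4 × (1 + 0.0935 × 4.29) / [4.29 × (0.570 × 5.16 − 0.0935) − 1] = 100.0 / 11.22 = 8.919 mg/L.

S ≈ 8.92 mg/L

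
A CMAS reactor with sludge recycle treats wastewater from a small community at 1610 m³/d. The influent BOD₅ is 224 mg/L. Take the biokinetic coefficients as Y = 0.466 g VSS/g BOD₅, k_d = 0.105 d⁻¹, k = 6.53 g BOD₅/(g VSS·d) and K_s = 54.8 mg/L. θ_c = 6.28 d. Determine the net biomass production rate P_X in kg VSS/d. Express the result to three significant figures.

P_X ≈ 98.9 kg VSS/d

From the Monod/SRT balance for a CMAS, S = K_s·(1+k_d θ_c)/[θ_c·(Y k − k_d) − 1] = 54.8 × (1 + 0.105 × 6.28) / [6.28 × (0.466 × 6.53 − 0.105) − 1] = 90.94 / 17.45 = 5.211 mg/L.
The observed yield is Y_obs = Y/(1 + k_d·θ_c) = 0.466 / (1 + 0.105 × 6.28) = 0.466 / 1.659 = 0.2808 g VSS per g BOD₅ removed.
Mass of BOD₅ removed per day: Q(S₀ − S) = 1610 × 218.8 g/m³ = 352.3 kg/d.
So the net sludge growth is P_X = 0.2808 × 352.3 = 98.92 kg VSS/d.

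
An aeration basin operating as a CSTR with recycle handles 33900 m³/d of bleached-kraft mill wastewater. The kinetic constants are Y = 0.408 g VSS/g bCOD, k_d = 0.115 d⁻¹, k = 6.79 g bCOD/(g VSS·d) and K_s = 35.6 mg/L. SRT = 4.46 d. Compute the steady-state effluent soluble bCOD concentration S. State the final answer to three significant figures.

S ≈ 4.97 mg/L

Effluent substrate depends only on kinetics and SRT: S = K_s(1 + k_d θ_c) / [θ_c(Yk − k_d) − 1] = 35.6 × (1 + 0.115 × 4.46) / [4.46 × (0.408 × 6.79 − 0.115) − 1] = 53.86 / 10.84 = 4.967 mg/L.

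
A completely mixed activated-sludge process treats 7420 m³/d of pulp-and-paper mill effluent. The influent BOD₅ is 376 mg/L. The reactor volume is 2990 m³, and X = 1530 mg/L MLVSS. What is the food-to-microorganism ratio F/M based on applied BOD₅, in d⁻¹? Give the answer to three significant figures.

Food-to-microorganism ratio F/M = Q S₀ / (V X) = 7420 × 376 / (2990 × 1530) = 0.6099 d⁻¹.

F/M ≈ 0.610 d⁻¹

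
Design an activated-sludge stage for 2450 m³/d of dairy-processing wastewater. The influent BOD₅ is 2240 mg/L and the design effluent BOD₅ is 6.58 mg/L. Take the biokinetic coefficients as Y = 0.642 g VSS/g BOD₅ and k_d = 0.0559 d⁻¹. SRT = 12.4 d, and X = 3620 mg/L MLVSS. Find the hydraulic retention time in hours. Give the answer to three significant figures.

Rearranging the biomass balance for a CMAS with decay, V = Y·Q·ΔS·θ_c / [X·(1+k_d θ_c)] = 0.642 × 2450 × (2240 − 6.58) × 12.4 / [3620 × (1 + 0.0559 × 12.4)] = 4.36×10^7 / 6129 = 7107 m³.
HRT = V/Q = 7107 m³ / 2450 m³·d⁻¹ = 2.901 d × 24 = 69.62 h.

τ ≈ 69.6 h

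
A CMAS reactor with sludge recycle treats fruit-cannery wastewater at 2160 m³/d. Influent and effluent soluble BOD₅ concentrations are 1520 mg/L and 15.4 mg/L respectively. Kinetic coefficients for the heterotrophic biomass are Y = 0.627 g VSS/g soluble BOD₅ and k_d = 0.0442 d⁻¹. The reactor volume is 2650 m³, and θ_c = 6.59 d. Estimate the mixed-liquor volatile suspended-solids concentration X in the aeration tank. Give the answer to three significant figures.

X ≈ 3920 mg/L

X = Y·Q·ΔS·θ_c / [V·(1 + k_d θ_c)] = 0.627 × 2160 × (1520 − 15.4) × 6.59 / [2650 × (1 + 0.0442 × 6.59)] = 3924 mg/L.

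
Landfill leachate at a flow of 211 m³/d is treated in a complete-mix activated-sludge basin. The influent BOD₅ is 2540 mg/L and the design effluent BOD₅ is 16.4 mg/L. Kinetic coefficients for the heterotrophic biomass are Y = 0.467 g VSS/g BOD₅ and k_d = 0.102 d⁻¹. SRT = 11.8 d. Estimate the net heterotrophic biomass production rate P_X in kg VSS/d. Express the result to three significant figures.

Y_obs = Y / (1 + k_d θ_c) = 0.467 / (1 + 0.102 × 11.8) = 0.467 / 2.204 = 0.2119.
Q·(S₀ − S) = 211 × (2540 − 16.4) × 10⁻³ = 532.5 kg/d removed.
Net biomass production P_X = Y_obs × Q·(S₀ − S) = 0.2119 × 532.5 = 112.8 kg VSS/d.

P_X ≈ 113 kg VSS/d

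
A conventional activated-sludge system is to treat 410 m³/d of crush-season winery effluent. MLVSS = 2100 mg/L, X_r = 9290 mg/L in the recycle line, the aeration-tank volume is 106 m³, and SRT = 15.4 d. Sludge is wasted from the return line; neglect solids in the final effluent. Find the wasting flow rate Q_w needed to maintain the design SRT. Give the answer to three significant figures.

Q_w = (V·X)/(θ_c X_r) = 106.0 × 2100 / (15.4 × 9290) = 1.556 m³/d.

Q_w ≈ 1.56 m³/d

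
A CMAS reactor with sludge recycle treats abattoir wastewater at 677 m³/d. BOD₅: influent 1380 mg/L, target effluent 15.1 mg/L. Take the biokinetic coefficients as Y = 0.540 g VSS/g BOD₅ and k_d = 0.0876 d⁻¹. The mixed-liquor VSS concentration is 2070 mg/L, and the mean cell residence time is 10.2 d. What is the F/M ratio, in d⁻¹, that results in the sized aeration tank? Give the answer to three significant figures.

F/M ≈ 0.348 d⁻¹

From the SRT design equation V = Y Q (S₀−S) θ_c / [X (1 + k_d θ_c)] = 0.540 × 677 × (1380 − 15.1) × 10.2 / [2070 × (1 + 0.0876 × 10.2)] = 5.09×10^6 / 3920 = 1299 m³.
F/M = applied load / biomass = Q·S₀/(V·X) = 677 × 1380 / (1299 × 2070) = 0.3476 d⁻¹.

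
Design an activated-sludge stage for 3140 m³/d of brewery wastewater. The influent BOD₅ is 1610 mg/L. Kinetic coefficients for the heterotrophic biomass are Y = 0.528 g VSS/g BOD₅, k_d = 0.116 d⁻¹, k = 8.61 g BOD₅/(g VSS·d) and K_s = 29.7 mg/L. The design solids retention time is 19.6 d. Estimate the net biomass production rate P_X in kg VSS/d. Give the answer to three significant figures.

P_X ≈ 815 kg VSS/d

Effluent substrate depends only on kinetics and SRT: S = K_s(1 + k_d θ_c) / [θ_c(Yk − k_d) − 1] = 29.7 × (1 + 0.116 × 19.6) / [19.6 × (0.528 × 8.61 − 0.116) − 1] = 97.23 / 85.83 = 1.133 mg/L.
Observed yield with endogenous decay: Y_obs = Y / (1 + k_d·θ_c) = 0.528 / (1 + 0.116 × 19.6) = 0.528 / 3.274 = 0.1613 g VSS/g BOD₅.
ΔS = 1610 − 1.13 = 1609 mg/L, so the substrate removal rate is 3140 × 1609/1000 = 5052 kg BOD₅/d.
Net biomass production P_X = Y_obs × Q·(S₀ − S) = 0.1613 × 5052 = 814.8 kg VSS/d.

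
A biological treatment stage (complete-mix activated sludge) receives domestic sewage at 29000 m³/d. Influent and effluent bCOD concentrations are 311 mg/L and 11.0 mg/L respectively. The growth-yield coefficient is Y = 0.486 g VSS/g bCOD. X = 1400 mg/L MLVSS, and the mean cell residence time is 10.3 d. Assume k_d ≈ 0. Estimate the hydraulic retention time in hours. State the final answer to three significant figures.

With k_d = 0 the design equation reduces to V = Y Q (S₀−S) θ_c / X = 0.486 × 29000 × (311 − 11.0) × 10.3 / 1400 = 31107 m³.
Hydraulic retention time τ = V/Q = 31107 / 29000 = 1.073 d = 25.74 h.

τ ≈ 25.7 h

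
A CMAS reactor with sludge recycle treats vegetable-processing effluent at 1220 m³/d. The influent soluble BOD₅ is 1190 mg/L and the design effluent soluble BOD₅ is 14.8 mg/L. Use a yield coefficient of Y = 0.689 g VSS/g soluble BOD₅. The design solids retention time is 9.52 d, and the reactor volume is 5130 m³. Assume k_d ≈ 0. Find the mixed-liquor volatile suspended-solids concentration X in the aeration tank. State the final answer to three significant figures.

From V·X = Y·Q·(S₀ − S)·θ_c (decay neglected): X = 0.689 × 1220 × (1190 − 14.8) × 9.52 / 5130 = 1833 mg/L.

X ≈ 1830 mg/L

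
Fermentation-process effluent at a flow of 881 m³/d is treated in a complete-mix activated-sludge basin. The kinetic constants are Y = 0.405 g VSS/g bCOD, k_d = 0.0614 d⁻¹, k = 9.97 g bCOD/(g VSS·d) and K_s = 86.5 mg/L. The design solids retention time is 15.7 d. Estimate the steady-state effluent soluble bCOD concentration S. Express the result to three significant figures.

S ≈ 2.77 mg/L

From the Monod/SRT balance for a CMAS, S = K_s·(1+k_d θ_c)/[θ_c·(Y k − k_d) − 1] = 86.5 × (1 + 0.0614 × 15.7) / [15.7 × (0.405 × 9.97 − 0.0614) − 1] = 169.9 / 61.43 = 2.765 mg/L.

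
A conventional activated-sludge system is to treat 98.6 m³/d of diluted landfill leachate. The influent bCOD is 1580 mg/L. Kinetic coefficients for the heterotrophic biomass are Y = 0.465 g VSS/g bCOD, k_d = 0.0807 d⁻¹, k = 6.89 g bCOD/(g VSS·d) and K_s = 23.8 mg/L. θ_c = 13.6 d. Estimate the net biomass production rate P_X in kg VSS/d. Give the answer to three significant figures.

P_X ≈ 34.5 kg VSS/d

Effluent substrate depends only on kinetics and SRT: S = K_s(1 + k_d θ_c) / [θ_c(Yk − k_d) − 1] = 23.8 × (1 + 0.0807 × 13.6) / [13.6 × (0.465 × 6.89 − 0.0807) − 1] = 49.92 / 41.47 = 1.204 mg/L.
Observed yield with endogenous decay: Y_obs = Y / (1 + k_d·θ_c) = 0.465 / (1 + 0.0807 × 13.6) = 0.465 / 2.098 = 0.2217 g VSS/g bCOD.
ΔS = 1580 − 1.20 = 1579 mg/L, so the substrate removal rate is 98.6 × 1579/1000 = 155.7 kg bCOD/d.
So the net sludge growth is P_X = 0.2217 × 155.7 = 34.51 kg VSS/d.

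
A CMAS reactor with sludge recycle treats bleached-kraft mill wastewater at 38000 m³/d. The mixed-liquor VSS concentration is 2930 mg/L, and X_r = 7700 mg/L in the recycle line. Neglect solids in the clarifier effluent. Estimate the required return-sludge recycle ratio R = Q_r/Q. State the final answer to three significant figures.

Solids balance on the clarifier gives (1+R)X = R·X_r, so R = X/(X_r − X) = 2930 / (7700 − 2930) = 0.6143.

R ≈ 0.614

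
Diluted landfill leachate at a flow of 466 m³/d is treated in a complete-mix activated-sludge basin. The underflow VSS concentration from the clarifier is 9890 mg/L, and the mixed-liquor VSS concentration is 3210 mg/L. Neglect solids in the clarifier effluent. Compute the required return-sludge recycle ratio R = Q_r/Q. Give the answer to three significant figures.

R = Q_r/Q = X/(X_r − X) = 3210 / (9890 − 3210) = 0.4805.

R ≈ 0.481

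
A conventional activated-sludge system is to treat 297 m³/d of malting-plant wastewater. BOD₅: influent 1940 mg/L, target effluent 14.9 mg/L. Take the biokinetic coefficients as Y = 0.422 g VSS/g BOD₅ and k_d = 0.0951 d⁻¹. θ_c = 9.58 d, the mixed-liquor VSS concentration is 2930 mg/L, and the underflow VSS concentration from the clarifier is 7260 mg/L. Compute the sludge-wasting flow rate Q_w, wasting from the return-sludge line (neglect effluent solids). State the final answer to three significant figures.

Rearranging the biomass balance for a CMAS with decay, V = Y·Q·ΔS·θ_c / [X·(1+k_d θ_c)] = 0.422 × 297 × (1940 − 14.9) × 9.58 / [2930 × (1 + 0.0951 × 9.58)] = 2.31×10^6 / 5599 = 412.8 m³.
θ_c = V·X/(Q_w·X_r) when wasting from the recycle, so Q_w = V·X/(θ_c·X_r) = 412.8 × 2930 / (9.58 × 7260) = 17.39 m³/d.

Q_w ≈ 17.4 m³/d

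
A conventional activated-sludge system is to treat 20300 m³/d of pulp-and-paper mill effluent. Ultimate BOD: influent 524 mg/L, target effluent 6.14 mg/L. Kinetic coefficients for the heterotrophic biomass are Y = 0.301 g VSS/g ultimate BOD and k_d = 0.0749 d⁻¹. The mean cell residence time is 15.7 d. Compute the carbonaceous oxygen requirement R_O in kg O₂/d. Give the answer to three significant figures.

The observed yield is Y_obs = Y/(1 + k_d·θ_c) = 0.301 / (1 + 0.0749 × 15.7) = 0.301 / 2.176 = 0.1383 g VSS per g ultimate BOD removed.
Q·(S₀ − S) = 20300 × (524 − 6.14) × 10⁻³ = 10513 kg/d removed.
P_X = Y_obs·Q·(S₀ − S) = 0.1383 × 10513 = 1454 kg VSS/d.
R_O = Q·ΔS − 1.42 P_X = 10513 − 2065 = 8448 kg O₂/d.

R_O ≈ 8450 kg O₂/d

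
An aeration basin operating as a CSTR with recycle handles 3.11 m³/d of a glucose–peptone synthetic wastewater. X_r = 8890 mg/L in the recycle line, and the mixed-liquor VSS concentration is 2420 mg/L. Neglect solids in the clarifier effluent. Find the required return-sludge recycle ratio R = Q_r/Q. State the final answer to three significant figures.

R ≈ 0.374

Solids balance on the clarifier gives (1+R)X = R·X_r, so R = X/(X_r − X) = 2420 / (8890 − 2420) = 0.3740.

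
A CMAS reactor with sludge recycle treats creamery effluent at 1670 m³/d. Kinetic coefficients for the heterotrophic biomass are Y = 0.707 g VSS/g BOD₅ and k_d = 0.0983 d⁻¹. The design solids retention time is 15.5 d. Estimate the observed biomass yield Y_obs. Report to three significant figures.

Y_obs ≈ 0.280 g VSS/g BOD₅

Y_obs = Y / (1 + k_d θ_c) = 0.707 / (1 + 0.0983 × 15.5) = 0.707 / 2.524 = 0.2801.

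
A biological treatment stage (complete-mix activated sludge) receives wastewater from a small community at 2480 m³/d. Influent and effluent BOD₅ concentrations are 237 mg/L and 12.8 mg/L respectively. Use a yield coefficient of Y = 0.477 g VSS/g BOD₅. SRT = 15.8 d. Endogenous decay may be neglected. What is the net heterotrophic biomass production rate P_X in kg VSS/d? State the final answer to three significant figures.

No decay correction is needed, so Y_obs = Y = 0.477.
ΔS = 237 − 12.8 = 224.2 mg/L, so the substrate removal rate is 2480 × 224.2/1000 = 556.0 kg BOD₅/d.
So the net sludge growth is P_X = 0.4770 × 556.0 = 265.2 kg VSS/d.

P_X ≈ 265 kg VSS/d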